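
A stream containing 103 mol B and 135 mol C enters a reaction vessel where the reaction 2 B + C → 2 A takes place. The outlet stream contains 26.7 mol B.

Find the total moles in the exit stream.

For B: n = n₀ − 2ξ → 26.7 = 103 − 2ξ, giving ξ = 38.15 mol.
Outlet amounts (n = n₀ + ν ξ):
  B: 103 − 2(38.15) = 26.7
  C: 135 − 1(38.15) = 96.85
  A: 0 + 2(38.15) = 76.3
Total out = 26.7 + 96.85 + 76.3 = 199.8 mol.

200 mol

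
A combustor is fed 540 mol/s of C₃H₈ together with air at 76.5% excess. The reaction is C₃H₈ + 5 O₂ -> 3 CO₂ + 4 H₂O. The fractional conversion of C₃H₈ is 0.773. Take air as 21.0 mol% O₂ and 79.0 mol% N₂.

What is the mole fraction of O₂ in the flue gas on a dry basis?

Stoichiometric O₂ = 5 × 540 = 2700 mol/s; O₂ fed = 2700 × 1.765 = 4766 mol/s.
N₂ fed = 4766 × 79/21 = 17930 mol/s.
Fuel reacted = 0.773 × 540 → ξ = 417.4 mol/s.
Outlet (n = n₀ + ν ξ):
  C₃H₈: 540 − 1(417.4) = 122.6
  O₂: 4766 − 5(417.4) = 2678
  N₂: 17930 (inert)
  CO₂: 0 + 3(417.4) = 1252
  H₂O: 0 + 4(417.4) = 1670
Dry total = 21980 mol/s; y_O₂ (dry) = 2678 / 21980 = 0.1219.

0.122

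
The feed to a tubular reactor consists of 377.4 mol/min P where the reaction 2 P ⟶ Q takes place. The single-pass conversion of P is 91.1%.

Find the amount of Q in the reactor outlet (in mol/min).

172 mol/min

P reacted = 0.911 × 377.4 = 343.8 mol/min; ν_P = −2, so ξ = 343.8/2 = 171.9 mol/min.
Outlet amounts (n = n₀ + ν ξ):
  P: 377.4 − 2(171.9) = 33.59
  Q: 0 + 1(171.9) = 171.9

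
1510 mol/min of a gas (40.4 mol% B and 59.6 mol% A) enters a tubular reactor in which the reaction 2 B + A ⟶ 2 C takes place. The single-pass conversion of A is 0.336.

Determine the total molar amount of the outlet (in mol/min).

1210 mol/min

A reacted = 0.336 × 900 = 302.4 mol/min; ν_A = −1, so ξ = 302.4/1 = 302.4 mol/min.
Outlet amounts (n = n₀ + ν ξ):
  B: 610 − 2(302.4) = 5.267
  A: 900 − 1(302.4) = 597.6
  C: 0 + 2(302.4) = 604.8
Total out = 5.267 + 597.6 + 604.8 = 1208 mol/min.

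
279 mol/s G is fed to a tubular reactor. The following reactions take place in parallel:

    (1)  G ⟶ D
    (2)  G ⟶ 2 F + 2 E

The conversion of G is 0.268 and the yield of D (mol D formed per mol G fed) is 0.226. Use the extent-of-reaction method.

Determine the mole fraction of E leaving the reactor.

0.0746

Yield of D: 1ξ₁ / 279 = 0.226 → ξ₁ = 63.05 mol/s.
Conversion of G: 1ξ₁ + 1ξ₂ = 0.268 × 279 = 74.77 → ξ₂ = 11.72 mol/s.
Outlet amounts (n = n₀ + Σ ν·ξ):
  G: 279 − 1(63.05) − 1(11.72) = 204.2
  D: 0 + 1(63.05) = 63.05
  F: 0 + 2(11.72) = 23.44
  E: 0 + 2(11.72) = 23.44
Total out = 314.2 mol/s; y_E = 23.44 / 314.2 = 0.0746.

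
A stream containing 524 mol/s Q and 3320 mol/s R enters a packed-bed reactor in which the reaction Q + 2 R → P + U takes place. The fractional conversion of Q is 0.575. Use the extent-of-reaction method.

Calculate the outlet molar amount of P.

Q reacted = 0.575 × 524 = 301.3 mol/s; ν_Q = −1, so ξ = 301.3/1 = 301.3 mol/s.
Outlet amounts (n = n₀ + ν ξ):
  Q: 524 − 1(301.3) = 222.7
  R: 3320 − 2(301.3) = 2717
  P: 0 + 1(301.3) = 301.3
  U: 0 + 1(301.3) = 301.3

301 mol/s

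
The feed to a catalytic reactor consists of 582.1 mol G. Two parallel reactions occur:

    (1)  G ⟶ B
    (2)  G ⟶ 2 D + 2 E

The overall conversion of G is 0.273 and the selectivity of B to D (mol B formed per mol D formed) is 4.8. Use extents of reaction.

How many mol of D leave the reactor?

Conversion of G: G consumed = 0.273 × 582.1 = 158.9 mol = 1ξ₁ + 1ξ₂.
Selectivity: 1ξ₁ / (2ξ₂) = 4.8 → ξ₁ = 9.6 ξ₂.
Substitute: (1·9.6 + 1) ξ₂ = 158.9 → ξ₂ = 14.99 mol, ξ₁ = 143.9 mol.
Outlet amounts (n = n₀ + Σ ν·ξ):
  G: 582.1 − 1(143.9) − 1(14.99) = 423.2
  B: 0 + 1(143.9) = 143.9
  D: 0 + 2(14.99) = 29.98
  E: 0 + 2(14.99) = 29.98

30 mol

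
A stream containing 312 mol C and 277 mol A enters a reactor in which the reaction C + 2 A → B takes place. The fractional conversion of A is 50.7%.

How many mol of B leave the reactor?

A reacted = 0.507 × 277 = 140.4 mol; ν_A = −2, so ξ = 140.4/2 = 70.22 mol.
Outlet amounts (n = n₀ + ν ξ):
  C: 312 − 1(70.22) = 241.8
  A: 277 − 2(70.22) = 136.6
  B: 0 + 1(70.22) = 70.22

70.2 mol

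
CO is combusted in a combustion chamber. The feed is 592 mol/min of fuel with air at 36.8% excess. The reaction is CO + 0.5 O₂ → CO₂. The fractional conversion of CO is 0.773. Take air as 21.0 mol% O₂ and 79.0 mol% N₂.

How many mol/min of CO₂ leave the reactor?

458 mol/min

Stoichiometric O₂ = 0.5 × 592 = 296 mol/min; O₂ fed = 296 × 1.368 = 404.9 mol/min.
N₂ fed = 404.9 × 79/21 = 1523 mol/min.
Fuel reacted = 0.773 × 592 → ξ = 457.6 mol/min.
Outlet (n = n₀ + ν ξ):
  CO: 592 − 1(457.6) = 134.4
  O₂: 404.9 − 0.5(457.6) = 176.1
  N₂: 1523 (inert)
  CO₂: 0 + 1(457.6) = 457.6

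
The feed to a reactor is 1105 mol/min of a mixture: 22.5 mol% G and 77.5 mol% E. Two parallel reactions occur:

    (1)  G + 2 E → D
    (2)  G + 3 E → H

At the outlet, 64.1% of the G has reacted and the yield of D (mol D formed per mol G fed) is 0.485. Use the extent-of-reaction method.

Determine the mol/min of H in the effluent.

Yield of D: 1ξ₁ / 248.6 = 0.485 → ξ₁ = 120.6 mol/min.
Conversion of G: 1ξ₁ + 1ξ₂ = 0.641 × 248.6 = 159.4 → ξ₂ = 38.79 mol/min.
Outlet amounts (n = n₀ + Σ ν·ξ):
  G: 248.6 − 1(120.6) − 1(38.79) = 89.26
  E: 856.4 − 2(120.6) − 3(38.79) = 498.9
  D: 0 + 1(120.6) = 120.6
  H: 0 + 1(38.79) = 38.79

38.8 mol/min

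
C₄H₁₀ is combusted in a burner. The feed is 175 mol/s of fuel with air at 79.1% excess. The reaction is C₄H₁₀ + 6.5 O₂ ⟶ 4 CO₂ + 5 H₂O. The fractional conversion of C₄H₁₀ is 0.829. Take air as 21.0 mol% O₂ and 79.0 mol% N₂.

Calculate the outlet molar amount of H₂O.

Stoichiometric O₂ = 6.5 × 175 = 1138 mol/s; O₂ fed = 1138 × 1.791 = 2037 mol/s.
N₂ fed = 2037 × 79/21 = 7664 mol/s.
Fuel reacted = 0.829 × 175 → ξ = 145.1 mol/s.
Outlet (n = n₀ + ν ξ):
  C₄H₁₀: 175 − 1(145.1) = 29.93
  O₂: 2037 − 6.5(145.1) = 1094
  N₂: 7664 (inert)
  CO₂: 0 + 4(145.1) = 580.3
  H₂O: 0 + 5(145.1) = 725.4

725 mol/s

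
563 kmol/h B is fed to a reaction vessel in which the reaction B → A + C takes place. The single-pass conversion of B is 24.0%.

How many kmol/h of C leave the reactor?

135 kmol/h

B reacted = 0.24 × 563 = 135.1 kmol/h; ν_B = −1, so ξ = 135.1/1 = 135.1 kmol/h.
Outlet amounts (n = n₀ + ν ξ):
  B: 563 − 1(135.1) = 427.9
  A: 0 + 1(135.1) = 135.1
  C: 0 + 1(135.1) = 135.1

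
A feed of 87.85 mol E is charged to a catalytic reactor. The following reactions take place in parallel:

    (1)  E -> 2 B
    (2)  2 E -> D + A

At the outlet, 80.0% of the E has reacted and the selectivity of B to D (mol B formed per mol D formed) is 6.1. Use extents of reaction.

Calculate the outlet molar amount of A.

Conversion of E: E consumed = 0.8 × 87.85 = 70.28 mol = 1ξ₁ + 2ξ₂.
Selectivity: 2ξ₁ / (1ξ₂) = 6.1 → ξ₁ = 3.05 ξ₂.
Substitute: (1·3.05 + 2) ξ₂ = 70.28 → ξ₂ = 13.92 mol, ξ₁ = 42.45 mol.
Outlet amounts (n = n₀ + Σ ν·ξ):
  E: 87.85 − 1(42.45) − 2(13.92) = 17.57
  B: 0 + 2(42.45) = 84.89
  D: 0 + 1(13.92) = 13.92
  A: 0 + 1(13.92) = 13.92

13.9 mol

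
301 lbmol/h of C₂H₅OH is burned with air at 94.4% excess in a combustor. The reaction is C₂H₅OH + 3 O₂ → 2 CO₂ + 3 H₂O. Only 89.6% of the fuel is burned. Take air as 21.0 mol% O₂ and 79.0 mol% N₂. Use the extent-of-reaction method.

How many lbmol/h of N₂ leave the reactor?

6600 lbmol/h

Stoichiometric O₂ = 3 × 301 = 903 lbmol/h; O₂ fed = 903 × 1.944 = 1755 lbmol/h.
N₂ fed = 1755 × 79/21 = 6604 lbmol/h.
Fuel reacted = 0.896 × 301 → ξ = 269.7 lbmol/h.
Outlet (n = n₀ + ν ξ):
  C₂H₅OH: 301 − 1(269.7) = 31.3
  O₂: 1755 − 3(269.7) = 946.3
  N₂: 6604 (inert)
  CO₂: 0 + 2(269.7) = 539.4
  H₂O: 0 + 3(269.7) = 809.1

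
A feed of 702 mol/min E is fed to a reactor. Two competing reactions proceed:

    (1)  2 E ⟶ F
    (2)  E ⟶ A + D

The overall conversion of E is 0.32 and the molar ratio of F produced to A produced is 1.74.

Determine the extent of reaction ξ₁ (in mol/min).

ξ₁ = 87.2 mol/min

Conversion of E: E consumed = 0.32 × 702 = 224.6 mol/min = 2ξ₁ + 1ξ₂.
Selectivity: 1ξ₁ / (1ξ₂) = 1.74 → ξ₁ = 1.74 ξ₂.
Substitute: (2·1.74 + 1) ξ₂ = 224.6 → ξ₂ = 50.14 mol/min, ξ₁ = 87.25 mol/min.
Outlet amounts (n = n₀ + Σ ν·ξ):
  E: 702 − 2(87.25) − 1(50.14) = 477.4
  F: 0 + 1(87.25) = 87.25
  A: 0 + 1(50.14) = 50.14
  D: 0 + 1(50.14) = 50.14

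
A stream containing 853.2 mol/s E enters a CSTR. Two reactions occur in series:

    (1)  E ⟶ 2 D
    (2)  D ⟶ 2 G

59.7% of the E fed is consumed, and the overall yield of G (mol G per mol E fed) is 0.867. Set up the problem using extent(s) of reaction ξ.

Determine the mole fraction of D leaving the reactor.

0.375

Conversion of E: E consumed = 1ξ₁ = 0.597 × 853.2 → ξ₁ = 509.4 mol/s.
Yield of G: 2ξ₂ / 853.2 = 0.867 → ξ₂ = 369.9 mol/s.
Outlet amounts (n = n₀ + Σ ν·ξ):
  E: 853.2 − 1(509.4) = 343.8
  D: 0 + 2(509.4) − 1(369.9) = 648.9
  G: 0 + 2(369.9) = 739.7
Total out = 1732 mol/s; y_D = 648.9 / 1732 = 0.3745.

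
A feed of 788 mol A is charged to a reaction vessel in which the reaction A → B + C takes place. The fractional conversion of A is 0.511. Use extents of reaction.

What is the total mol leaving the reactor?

1190 mol

A reacted = 0.511 × 788 = 402.7 mol; ν_A = −1, so ξ = 402.7/1 = 402.7 mol.
Outlet amounts (n = n₀ + ν ξ):
  A: 788 − 1(402.7) = 385.3
  B: 0 + 1(402.7) = 402.7
  C: 0 + 1(402.7) = 402.7
Total out = 385.3 + 402.7 + 402.7 = 1191 mol.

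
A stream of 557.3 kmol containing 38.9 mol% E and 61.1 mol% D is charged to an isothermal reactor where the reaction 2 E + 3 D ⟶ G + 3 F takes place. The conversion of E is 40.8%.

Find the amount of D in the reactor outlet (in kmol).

E reacted = 0.408 × 216.8 = 88.45 kmol; ν_E = −2, so ξ = 88.45/2 = 44.23 kmol.
Outlet amounts (n = n₀ + ν ξ):
  E: 216.8 − 2(44.23) = 128.3
  D: 340.5 − 3(44.23) = 207.8
  G: 0 + 1(44.23) = 44.23
  F: 0 + 3(44.23) = 132.7

208 kmol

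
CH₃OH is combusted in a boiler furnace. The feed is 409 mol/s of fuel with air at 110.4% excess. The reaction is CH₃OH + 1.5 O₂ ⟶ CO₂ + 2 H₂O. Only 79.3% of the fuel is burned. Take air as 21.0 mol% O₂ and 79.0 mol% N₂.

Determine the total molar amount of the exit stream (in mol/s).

6720 mol/s

Stoichiometric O₂ = 1.5 × 409 = 613.5 mol/s; O₂ fed = 613.5 × 2.104 = 1291 mol/s.
N₂ fed = 1291 × 79/21 = 4856 mol/s.
Fuel reacted = 0.793 × 409 → ξ = 324.3 mol/s.
Outlet (n = n₀ + ν ξ):
  CH₃OH: 409 − 1(324.3) = 84.66
  O₂: 1291 − 1.5(324.3) = 804.3
  N₂: 4856 (inert)
  CO₂: 0 + 1(324.3) = 324.3
  H₂O: 0 + 2(324.3) = 648.7
Total out = 84.66 + 804.3 + 4856 + 324.3 + 648.7 = 6718 mol/s.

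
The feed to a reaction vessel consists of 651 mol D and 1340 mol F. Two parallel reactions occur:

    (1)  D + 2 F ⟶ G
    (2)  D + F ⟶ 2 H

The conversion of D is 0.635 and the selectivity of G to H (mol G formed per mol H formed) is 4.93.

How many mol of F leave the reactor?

Conversion of D: D consumed = 0.635 × 651 = 413.4 mol = 1ξ₁ + 1ξ₂.
Selectivity: 1ξ₁ / (2ξ₂) = 4.93 → ξ₁ = 9.86 ξ₂.
Substitute: (1·9.86 + 1) ξ₂ = 413.4 → ξ₂ = 38.06 mol, ξ₁ = 375.3 mol.
Outlet amounts (n = n₀ + Σ ν·ξ):
  D: 651 − 1(375.3) − 1(38.06) = 237.6
  F: 1340 − 2(375.3) − 1(38.06) = 551.3
  G: 0 + 1(375.3) = 375.3
  H: 0 + 2(38.06) = 76.13

551 mol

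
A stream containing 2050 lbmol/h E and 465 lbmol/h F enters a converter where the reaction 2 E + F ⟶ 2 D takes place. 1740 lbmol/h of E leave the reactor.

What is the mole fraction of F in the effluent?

For E: n = n₀ − 2ξ → 1740 = 2050 − 2ξ, giving ξ = 155 lbmol/h.
Outlet amounts (n = n₀ + ν ξ):
  E: 2050 − 2(155) = 1740
  F: 465 − 1(155) = 310
  D: 0 + 2(155) = 310
Total out = 2360 lbmol/h; y_F = 310 / 2360 = 0.1314.

0.131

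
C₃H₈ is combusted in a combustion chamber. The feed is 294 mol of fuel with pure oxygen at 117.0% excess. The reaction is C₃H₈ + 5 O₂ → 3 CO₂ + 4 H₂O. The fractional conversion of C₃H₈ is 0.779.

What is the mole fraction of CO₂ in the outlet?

Stoichiometric O₂ = 5 × 294 = 1470 mol; O₂ fed = 1470 × 2.170 = 3190 mol.
Fuel reacted = 0.779 × 294 → ξ = 229 mol.
Outlet (n = n₀ + ν ξ):
  C₃H₈: 294 − 1(229) = 64.97
  O₂: 3190 − 5(229) = 2045
  CO₂: 0 + 3(229) = 687.1
  H₂O: 0 + 4(229) = 916.1
Total out = 3713 mol; y_CO₂ = 687.1 / 3713 = 0.1851.

0.185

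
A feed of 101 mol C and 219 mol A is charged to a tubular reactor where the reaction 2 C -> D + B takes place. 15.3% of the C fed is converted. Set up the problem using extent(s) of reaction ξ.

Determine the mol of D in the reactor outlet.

C reacted = 0.153 × 101 = 15.45 mol; ν_C = −2, so ξ = 15.45/2 = 7.726 mol.
Outlet amounts (n = n₀ + ν ξ):
  C: 101 − 2(7.726) = 85.55
  D: 0 + 1(7.726) = 7.726
  B: 0 + 1(7.726) = 7.726
  A: 219 (inert)

7.73 mol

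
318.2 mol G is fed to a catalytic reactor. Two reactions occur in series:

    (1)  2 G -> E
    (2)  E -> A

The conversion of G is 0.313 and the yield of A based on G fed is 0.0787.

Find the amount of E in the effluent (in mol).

Conversion of G: G consumed = 2ξ₁ = 0.313 × 318.2 → ξ₁ = 49.8 mol.
Yield of A: 1ξ₂ / 318.2 = 0.0787 → ξ₂ = 25.04 mol.
Outlet amounts (n = n₀ + Σ ν·ξ):
  G: 318.2 − 2(49.8) = 218.6
  E: 0 + 1(49.8) − 1(25.04) = 24.76
  A: 0 + 1(25.04) = 25.04

24.8 mol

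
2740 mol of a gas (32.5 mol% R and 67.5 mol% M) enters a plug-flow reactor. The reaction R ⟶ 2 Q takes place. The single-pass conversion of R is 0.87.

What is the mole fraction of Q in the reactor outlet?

0.441

R reacted = 0.87 × 890.5 = 774.7 mol; ν_R = −1, so ξ = 774.7/1 = 774.7 mol.
Outlet amounts (n = n₀ + ν ξ):
  R: 890.5 − 1(774.7) = 115.8
  Q: 0 + 2(774.7) = 1549
  M: 1850 (inert)
Total out = 3515 mol; y_Q = 1549 / 3515 = 0.4408.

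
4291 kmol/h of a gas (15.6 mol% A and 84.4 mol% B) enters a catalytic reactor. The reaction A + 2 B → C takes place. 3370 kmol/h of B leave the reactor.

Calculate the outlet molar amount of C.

126 kmol/h

For B: n = n₀ − 2ξ → 3370 = 3622 − 2ξ, giving ξ = 125.8 kmol/h.
Outlet amounts (n = n₀ + ν ξ):
  A: 669.4 − 1(125.8) = 543.6
  B: 3622 − 2(125.8) = 3370
  C: 0 + 1(125.8) = 125.8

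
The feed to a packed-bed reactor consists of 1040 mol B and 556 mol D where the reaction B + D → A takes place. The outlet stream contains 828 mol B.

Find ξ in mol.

For B: n = n₀ − 1ξ → 828 = 1040 − 1ξ, giving ξ = 212 mol.
Outlet amounts (n = n₀ + ν ξ):
  B: 1040 − 1(212) = 828
  D: 556 − 1(212) = 344
  A: 0 + 1(212) = 212

ξ = 212 mol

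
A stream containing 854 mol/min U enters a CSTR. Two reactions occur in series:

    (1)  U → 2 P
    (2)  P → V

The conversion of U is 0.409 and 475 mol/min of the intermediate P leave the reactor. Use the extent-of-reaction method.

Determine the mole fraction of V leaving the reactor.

Conversion of U: U consumed = 1ξ₁ = 0.409 × 854 → ξ₁ = 349.3 mol/min.
P balance: n_P = 0 + 2ξ₁ − 1ξ₂ = 475 → ξ₂ = (2·349.3 − 475)/1 = 223.6 mol/min.
Outlet amounts (n = n₀ + Σ ν·ξ):
  U: 854 − 1(349.3) = 504.7
  P: 0 + 2(349.3) − 1(223.6) = 475
  V: 0 + 1(223.6) = 223.6
Total out = 1203 mol/min; y_V = 223.6 / 1203 = 0.1858.

0.186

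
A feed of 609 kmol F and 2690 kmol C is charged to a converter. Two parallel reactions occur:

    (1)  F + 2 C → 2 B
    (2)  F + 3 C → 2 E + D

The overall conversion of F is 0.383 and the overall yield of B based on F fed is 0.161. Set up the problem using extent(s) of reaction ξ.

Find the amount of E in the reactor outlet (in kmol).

Yield of B: 2ξ₁ / 609 = 0.161 → ξ₁ = 49.02 kmol.
Conversion of F: 1ξ₁ + 1ξ₂ = 0.383 × 609 = 233.2 → ξ₂ = 184.2 kmol.
Outlet amounts (n = n₀ + Σ ν·ξ):
  F: 609 − 1(49.02) − 1(184.2) = 375.8
  C: 2690 − 2(49.02) − 3(184.2) = 2039
  B: 0 + 2(49.02) = 98.05
  E: 0 + 2(184.2) = 368.4
  D: 0 + 1(184.2) = 184.2

368 kmol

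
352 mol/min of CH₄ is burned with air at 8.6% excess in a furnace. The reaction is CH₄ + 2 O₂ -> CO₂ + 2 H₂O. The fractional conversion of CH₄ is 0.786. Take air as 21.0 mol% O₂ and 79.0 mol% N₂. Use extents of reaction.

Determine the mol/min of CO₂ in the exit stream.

Stoichiometric O₂ = 2 × 352 = 704 mol/min; O₂ fed = 704 × 1.086 = 764.5 mol/min.
N₂ fed = 764.5 × 79/21 = 2876 mol/min.
Fuel reacted = 0.786 × 352 → ξ = 276.7 mol/min.
Outlet (n = n₀ + ν ξ):
  CH₄: 352 − 1(276.7) = 75.33
  O₂: 764.5 − 2(276.7) = 211.2
  N₂: 2876 (inert)
  CO₂: 0 + 1(276.7) = 276.7
  H₂O: 0 + 2(276.7) = 553.3

277 mol/min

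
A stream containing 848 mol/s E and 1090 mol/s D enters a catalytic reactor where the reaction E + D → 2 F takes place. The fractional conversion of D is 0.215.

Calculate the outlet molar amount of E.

D reacted = 0.215 × 1090 = 234.3 mol/s; ν_D = −1, so ξ = 234.3/1 = 234.3 mol/s.
Outlet amounts (n = n₀ + ν ξ):
  E: 848 − 1(234.3) = 613.6
  D: 1090 − 1(234.3) = 855.6
  F: 0 + 2(234.3) = 468.7

614 mol/s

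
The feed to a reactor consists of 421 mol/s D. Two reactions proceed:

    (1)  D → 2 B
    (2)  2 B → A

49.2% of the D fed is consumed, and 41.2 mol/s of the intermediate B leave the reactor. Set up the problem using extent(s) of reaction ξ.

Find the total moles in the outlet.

Conversion of D: D consumed = 1ξ₁ = 0.492 × 421 → ξ₁ = 207.1 mol/s.
B balance: n_B = 0 + 2ξ₁ − 2ξ₂ = 41.2 → ξ₂ = (2·207.1 − 41.2)/2 = 186.5 mol/s.
Outlet amounts (n = n₀ + Σ ν·ξ):
  D: 421 − 1(207.1) = 213.9
  B: 0 + 2(207.1) − 2(186.5) = 41.2
  A: 0 + 1(186.5) = 186.5
Total out = 213.9 + 41.2 + 186.5 = 441.6 mol/s.

442 mol/s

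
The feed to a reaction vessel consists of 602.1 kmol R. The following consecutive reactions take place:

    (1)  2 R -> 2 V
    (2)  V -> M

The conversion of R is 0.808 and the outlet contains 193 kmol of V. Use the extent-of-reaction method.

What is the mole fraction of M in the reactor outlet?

Conversion of R: R consumed = 2ξ₁ = 0.808 × 602.1 → ξ₁ = 243.2 kmol.
V balance: n_V = 0 + 2ξ₁ − 1ξ₂ = 193 → ξ₂ = (2·243.2 − 193)/1 = 293.5 kmol.
Outlet amounts (n = n₀ + Σ ν·ξ):
  R: 602.1 − 2(243.2) = 115.6
  V: 0 + 2(243.2) − 1(293.5) = 193
  M: 0 + 1(293.5) = 293.5
Total out = 602.1 kmol; y_M = 293.5 / 602.1 = 0.4875.

0.487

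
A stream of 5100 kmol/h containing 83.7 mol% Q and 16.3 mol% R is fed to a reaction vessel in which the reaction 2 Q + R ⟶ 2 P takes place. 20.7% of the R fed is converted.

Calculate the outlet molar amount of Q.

R reacted = 0.207 × 831.3 = 172.1 kmol/h; ν_R = −1, so ξ = 172.1/1 = 172.1 kmol/h.
Outlet amounts (n = n₀ + ν ξ):
  Q: 4269 − 2(172.1) = 3925
  R: 831.3 − 1(172.1) = 659.2
  P: 0 + 2(172.1) = 344.2

3920 kmol/h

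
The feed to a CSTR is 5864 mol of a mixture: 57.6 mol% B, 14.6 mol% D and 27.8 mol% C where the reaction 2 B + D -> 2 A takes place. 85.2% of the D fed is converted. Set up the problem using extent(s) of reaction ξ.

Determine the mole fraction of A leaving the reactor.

D reacted = 0.852 × 856.1 = 729.4 mol; ν_D = −1, so ξ = 729.4/1 = 729.4 mol.
Outlet amounts (n = n₀ + ν ξ):
  B: 3378 − 2(729.4) = 1919
  D: 856.1 − 1(729.4) = 126.7
  A: 0 + 2(729.4) = 1459
  C: 1630 (inert)
Total out = 5135 mol; y_A = 1459 / 5135 = 0.2841.

0.284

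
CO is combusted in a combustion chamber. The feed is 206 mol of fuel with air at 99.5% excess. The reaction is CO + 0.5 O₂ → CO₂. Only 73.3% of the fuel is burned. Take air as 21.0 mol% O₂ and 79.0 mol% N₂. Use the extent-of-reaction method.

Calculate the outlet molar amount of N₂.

Stoichiometric O₂ = 0.5 × 206 = 103 mol; O₂ fed = 103 × 1.995 = 205.5 mol.
N₂ fed = 205.5 × 79/21 = 773 mol.
Fuel reacted = 0.733 × 206 → ξ = 151 mol.
Outlet (n = n₀ + ν ξ):
  CO: 206 − 1(151) = 55
  O₂: 205.5 − 0.5(151) = 130
  N₂: 773 (inert)
  CO₂: 0 + 1(151) = 151

773 mol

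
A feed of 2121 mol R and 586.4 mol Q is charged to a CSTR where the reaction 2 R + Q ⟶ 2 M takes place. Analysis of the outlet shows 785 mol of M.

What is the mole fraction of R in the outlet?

For M: n = n₀ + 2ξ → 785 = 0 + 2ξ, giving ξ = 392.5 mol.
Outlet amounts (n = n₀ + ν ξ):
  R: 2121 − 2(392.5) = 1336
  Q: 586.4 − 1(392.5) = 193.9
  M: 0 + 2(392.5) = 785
Total out = 2315 mol; y_R = 1336 / 2315 = 0.5771.

0.577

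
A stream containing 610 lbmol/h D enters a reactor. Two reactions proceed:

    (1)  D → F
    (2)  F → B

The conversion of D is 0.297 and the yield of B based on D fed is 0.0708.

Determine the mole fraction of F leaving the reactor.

0.226

Conversion of D: D consumed = 1ξ₁ = 0.297 × 610 → ξ₁ = 181.2 lbmol/h.
Yield of B: 1ξ₂ / 610 = 0.0708 → ξ₂ = 43.19 lbmol/h.
Outlet amounts (n = n₀ + Σ ν·ξ):
  D: 610 − 1(181.2) = 428.8
  F: 0 + 1(181.2) − 1(43.19) = 138
  B: 0 + 1(43.19) = 43.19
Total out = 610 lbmol/h; y_F = 138 / 610 = 0.2262.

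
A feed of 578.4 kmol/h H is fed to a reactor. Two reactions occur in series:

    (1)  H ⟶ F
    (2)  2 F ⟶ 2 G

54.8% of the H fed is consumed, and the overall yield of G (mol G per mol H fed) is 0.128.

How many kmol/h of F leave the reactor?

Conversion of H: H consumed = 1ξ₁ = 0.548 × 578.4 → ξ₁ = 317 kmol/h.
Yield of G: 2ξ₂ / 578.4 = 0.128 → ξ₂ = 37.02 kmol/h.
Outlet amounts (n = n₀ + Σ ν·ξ):
  H: 578.4 − 1(317) = 261.4
  F: 0 + 1(317) − 2(37.02) = 242.9
  G: 0 + 2(37.02) = 74.04

243 kmol/h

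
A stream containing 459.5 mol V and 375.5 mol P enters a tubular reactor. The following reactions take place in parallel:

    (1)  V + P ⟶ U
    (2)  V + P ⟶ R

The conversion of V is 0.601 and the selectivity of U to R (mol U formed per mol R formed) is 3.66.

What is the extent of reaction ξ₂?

ξ₂ = 59.3 mol

Conversion of V: V consumed = 0.601 × 459.5 = 276.2 mol = 1ξ₁ + 1ξ₂.
Selectivity: 1ξ₁ / (1ξ₂) = 3.66 → ξ₁ = 3.66 ξ₂.
Substitute: (1·3.66 + 1) ξ₂ = 276.2 → ξ₂ = 59.26 mol, ξ₁ = 216.9 mol.
Outlet amounts (n = n₀ + Σ ν·ξ):
  V: 459.5 − 1(216.9) − 1(59.26) = 183.3
  P: 375.5 − 1(216.9) − 1(59.26) = 99.34
  U: 0 + 1(216.9) = 216.9
  R: 0 + 1(59.26) = 59.26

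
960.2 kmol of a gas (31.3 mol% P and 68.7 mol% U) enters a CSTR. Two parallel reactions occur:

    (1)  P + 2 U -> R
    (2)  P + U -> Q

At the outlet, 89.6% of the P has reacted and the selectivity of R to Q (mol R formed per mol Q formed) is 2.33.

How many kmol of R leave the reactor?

Conversion of P: P consumed = 0.896 × 300.5 = 269.3 kmol = 1ξ₁ + 1ξ₂.
Selectivity: 1ξ₁ / (1ξ₂) = 2.33 → ξ₁ = 2.33 ξ₂.
Substitute: (1·2.33 + 1) ξ₂ = 269.3 → ξ₂ = 80.87 kmol, ξ₁ = 188.4 kmol.
Outlet amounts (n = n₀ + Σ ν·ξ):
  P: 300.5 − 1(188.4) − 1(80.87) = 31.26
  U: 659.7 − 2(188.4) − 1(80.87) = 202
  R: 0 + 1(188.4) = 188.4
  Q: 0 + 1(80.87) = 80.87

188 kmol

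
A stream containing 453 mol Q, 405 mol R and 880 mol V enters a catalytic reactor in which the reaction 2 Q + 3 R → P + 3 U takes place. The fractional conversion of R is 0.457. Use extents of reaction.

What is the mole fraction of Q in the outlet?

0.197

R reacted = 0.457 × 405 = 185.1 mol; ν_R = −3, so ξ = 185.1/3 = 61.7 mol.
Outlet amounts (n = n₀ + ν ξ):
  Q: 453 − 2(61.7) = 329.6
  R: 405 − 3(61.7) = 219.9
  P: 0 + 1(61.7) = 61.7
  U: 0 + 3(61.7) = 185.1
  V: 880 (inert)
Total out = 1676 mol; y_Q = 329.6 / 1676 = 0.1966.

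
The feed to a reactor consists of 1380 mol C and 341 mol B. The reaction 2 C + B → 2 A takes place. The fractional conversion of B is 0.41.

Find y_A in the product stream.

0.177

B reacted = 0.41 × 341 = 139.8 mol; ν_B = −1, so ξ = 139.8/1 = 139.8 mol.
Outlet amounts (n = n₀ + ν ξ):
  C: 1380 − 2(139.8) = 1100
  B: 341 − 1(139.8) = 201.2
  A: 0 + 2(139.8) = 279.6
Total out = 1581 mol; y_A = 279.6 / 1581 = 0.1768.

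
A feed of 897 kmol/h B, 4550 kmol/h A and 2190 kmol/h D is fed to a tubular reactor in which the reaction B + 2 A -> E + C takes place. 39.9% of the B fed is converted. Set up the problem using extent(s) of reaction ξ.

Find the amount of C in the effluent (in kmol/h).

358 kmol/h

B reacted = 0.399 × 897 = 357.9 kmol/h; ν_B = −1, so ξ = 357.9/1 = 357.9 kmol/h.
Outlet amounts (n = n₀ + ν ξ):
  B: 897 − 1(357.9) = 539.1
  A: 4550 − 2(357.9) = 3834
  E: 0 + 1(357.9) = 357.9
  C: 0 + 1(357.9) = 357.9
  D: 2190 (inert)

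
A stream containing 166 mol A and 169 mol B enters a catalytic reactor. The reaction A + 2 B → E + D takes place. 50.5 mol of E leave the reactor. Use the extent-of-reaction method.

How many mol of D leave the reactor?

For E: n = n₀ + 1ξ → 50.5 = 0 + 1ξ, giving ξ = 50.5 mol.
Outlet amounts (n = n₀ + ν ξ):
  A: 166 − 1(50.5) = 115.5
  B: 169 − 2(50.5) = 68
  E: 0 + 1(50.5) = 50.5
  D: 0 + 1(50.5) = 50.5

50.5 mol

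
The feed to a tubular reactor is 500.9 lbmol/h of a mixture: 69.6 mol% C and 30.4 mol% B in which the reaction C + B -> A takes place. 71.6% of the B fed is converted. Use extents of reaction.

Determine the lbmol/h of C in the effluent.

240 lbmol/h

B reacted = 0.716 × 152.3 = 109 lbmol/h; ν_B = −1, so ξ = 109/1 = 109 lbmol/h.
Outlet amounts (n = n₀ + ν ξ):
  C: 348.6 − 1(109) = 239.6
  B: 152.3 − 1(109) = 43.25
  A: 0 + 1(109) = 109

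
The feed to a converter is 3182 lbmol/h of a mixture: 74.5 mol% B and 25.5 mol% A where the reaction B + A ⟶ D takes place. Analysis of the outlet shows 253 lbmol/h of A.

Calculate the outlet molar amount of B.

For A: n = n₀ − 1ξ → 253 = 811.4 − 1ξ, giving ξ = 558.4 lbmol/h.
Outlet amounts (n = n₀ + ν ξ):
  B: 2371 − 1(558.4) = 1812
  A: 811.4 − 1(558.4) = 253
  D: 0 + 1(558.4) = 558.4

1810 lbmol/h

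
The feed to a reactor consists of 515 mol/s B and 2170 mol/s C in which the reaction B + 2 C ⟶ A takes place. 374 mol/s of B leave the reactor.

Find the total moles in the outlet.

For B: n = n₀ − 1ξ → 374 = 515 − 1ξ, giving ξ = 141 mol/s.
Outlet amounts (n = n₀ + ν ξ):
  B: 515 − 1(141) = 374
  C: 2170 − 2(141) = 1888
  A: 0 + 1(141) = 141
Total out = 374 + 1888 + 141 = 2403 mol/s.

2400 mol/s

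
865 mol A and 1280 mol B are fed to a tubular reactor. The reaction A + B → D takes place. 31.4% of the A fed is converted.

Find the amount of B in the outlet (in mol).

A reacted = 0.314 × 865 = 271.6 mol; ν_A = −1, so ξ = 271.6/1 = 271.6 mol.
Outlet amounts (n = n₀ + ν ξ):
  A: 865 − 1(271.6) = 593.4
  B: 1280 − 1(271.6) = 1008
  D: 0 + 1(271.6) = 271.6

1010 mol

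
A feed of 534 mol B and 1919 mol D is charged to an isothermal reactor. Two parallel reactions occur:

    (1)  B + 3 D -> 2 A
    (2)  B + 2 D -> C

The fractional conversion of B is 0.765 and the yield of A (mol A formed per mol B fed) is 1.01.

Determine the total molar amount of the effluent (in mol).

1640 mol

Yield of A: 2ξ₁ / 534 = 1.01 → ξ₁ = 269.7 mol.
Conversion of B: 1ξ₁ + 1ξ₂ = 0.765 × 534 = 408.5 → ξ₂ = 138.8 mol.
Outlet amounts (n = n₀ + Σ ν·ξ):
  B: 534 − 1(269.7) − 1(138.8) = 125.5
  D: 1919 − 3(269.7) − 2(138.8) = 832.3
  A: 0 + 2(269.7) = 539.3
  C: 0 + 1(138.8) = 138.8
Total out = 125.5 + 832.3 + 539.3 + 138.8 = 1636 mol.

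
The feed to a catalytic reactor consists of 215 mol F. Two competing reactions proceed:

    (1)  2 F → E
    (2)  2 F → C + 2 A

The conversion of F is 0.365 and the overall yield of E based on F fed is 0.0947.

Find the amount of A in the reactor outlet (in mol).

Yield of E: 1ξ₁ / 215 = 0.0947 → ξ₁ = 20.36 mol.
Conversion of F: 2ξ₁ + 2ξ₂ = 0.365 × 215 = 78.47 → ξ₂ = 18.88 mol.
Outlet amounts (n = n₀ + Σ ν·ξ):
  F: 215 − 2(20.36) − 2(18.88) = 136.5
  E: 0 + 1(20.36) = 20.36
  C: 0 + 1(18.88) = 18.88
  A: 0 + 2(18.88) = 37.75

37.8 mol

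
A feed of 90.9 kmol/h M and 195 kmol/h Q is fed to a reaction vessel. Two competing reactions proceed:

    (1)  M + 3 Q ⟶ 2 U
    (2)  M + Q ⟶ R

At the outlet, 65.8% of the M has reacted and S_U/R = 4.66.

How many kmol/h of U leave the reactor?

Conversion of M: M consumed = 0.658 × 90.9 = 59.81 kmol/h = 1ξ₁ + 1ξ₂.
Selectivity: 2ξ₁ / (1ξ₂) = 4.66 → ξ₁ = 2.33 ξ₂.
Substitute: (1·2.33 + 1) ξ₂ = 59.81 → ξ₂ = 17.96 kmol/h, ξ₁ = 41.85 kmol/h.
Outlet amounts (n = n₀ + Σ ν·ξ):
  M: 90.9 − 1(41.85) − 1(17.96) = 31.09
  Q: 195 − 3(41.85) − 1(17.96) = 51.49
  U: 0 + 2(41.85) = 83.7
  R: 0 + 1(17.96) = 17.96

83.7 kmol/h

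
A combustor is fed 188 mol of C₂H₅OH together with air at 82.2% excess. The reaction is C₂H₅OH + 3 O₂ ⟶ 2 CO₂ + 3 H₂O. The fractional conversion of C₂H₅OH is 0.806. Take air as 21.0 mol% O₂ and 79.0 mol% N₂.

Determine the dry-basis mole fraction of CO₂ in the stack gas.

0.0634

Stoichiometric O₂ = 3 × 188 = 564 mol; O₂ fed = 564 × 1.822 = 1028 mol.
N₂ fed = 1028 × 79/21 = 3866 mol.
Fuel reacted = 0.806 × 188 → ξ = 151.5 mol.
Outlet (n = n₀ + ν ξ):
  C₂H₅OH: 188 − 1(151.5) = 36.47
  O₂: 1028 − 3(151.5) = 573
  N₂: 3866 (inert)
  CO₂: 0 + 2(151.5) = 303.1
  H₂O: 0 + 3(151.5) = 454.6
Dry total = 4778 mol; y_CO₂ (dry) = 303.1 / 4778 = 0.06342.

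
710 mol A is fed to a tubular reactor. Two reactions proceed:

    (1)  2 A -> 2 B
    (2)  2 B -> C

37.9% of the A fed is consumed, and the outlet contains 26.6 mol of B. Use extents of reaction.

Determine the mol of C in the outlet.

121 mol

Conversion of A: A consumed = 2ξ₁ = 0.379 × 710 → ξ₁ = 134.5 mol.
B balance: n_B = 0 + 2ξ₁ − 2ξ₂ = 26.6 → ξ₂ = (2·134.5 − 26.6)/2 = 121.2 mol.
Outlet amounts (n = n₀ + Σ ν·ξ):
  A: 710 − 2(134.5) = 440.9
  B: 0 + 2(134.5) − 2(121.2) = 26.6
  C: 0 + 1(121.2) = 121.2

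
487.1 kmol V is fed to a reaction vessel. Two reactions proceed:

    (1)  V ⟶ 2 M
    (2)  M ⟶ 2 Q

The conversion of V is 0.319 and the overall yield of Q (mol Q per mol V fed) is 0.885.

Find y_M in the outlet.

0.111

Conversion of V: V consumed = 1ξ₁ = 0.319 × 487.1 → ξ₁ = 155.4 kmol.
Yield of Q: 2ξ₂ / 487.1 = 0.885 → ξ₂ = 215.5 kmol.
Outlet amounts (n = n₀ + Σ ν·ξ):
  V: 487.1 − 1(155.4) = 331.7
  M: 0 + 2(155.4) − 1(215.5) = 95.23
  Q: 0 + 2(215.5) = 431.1
Total out = 858 kmol; y_M = 95.23 / 858 = 0.111.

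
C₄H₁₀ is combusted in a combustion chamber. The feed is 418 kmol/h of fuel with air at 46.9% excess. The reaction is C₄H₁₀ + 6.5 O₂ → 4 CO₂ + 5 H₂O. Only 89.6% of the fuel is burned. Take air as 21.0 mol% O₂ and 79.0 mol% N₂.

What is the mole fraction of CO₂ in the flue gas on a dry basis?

Stoichiometric O₂ = 6.5 × 418 = 2717 kmol/h; O₂ fed = 2717 × 1.469 = 3991 kmol/h.
N₂ fed = 3991 × 79/21 = 15010 kmol/h.
Fuel reacted = 0.896 × 418 → ξ = 374.5 kmol/h.
Outlet (n = n₀ + ν ξ):
  C₄H₁₀: 418 − 1(374.5) = 43.47
  O₂: 3991 − 6.5(374.5) = 1557
  N₂: 15010 (inert)
  CO₂: 0 + 4(374.5) = 1498
  H₂O: 0 + 5(374.5) = 1873
Dry total = 18110 kmol/h; y_CO₂ (dry) = 1498 / 18110 = 0.08271.

0.0827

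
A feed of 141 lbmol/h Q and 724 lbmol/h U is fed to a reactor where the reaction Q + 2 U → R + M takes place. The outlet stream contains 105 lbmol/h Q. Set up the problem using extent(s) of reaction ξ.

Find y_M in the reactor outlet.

For Q: n = n₀ − 1ξ → 105 = 141 − 1ξ, giving ξ = 36 lbmol/h.
Outlet amounts (n = n₀ + ν ξ):
  Q: 141 − 1(36) = 105
  U: 724 − 2(36) = 652
  R: 0 + 1(36) = 36
  M: 0 + 1(36) = 36
Total out = 829 lbmol/h; y_M = 36 / 829 = 0.04343.

0.0434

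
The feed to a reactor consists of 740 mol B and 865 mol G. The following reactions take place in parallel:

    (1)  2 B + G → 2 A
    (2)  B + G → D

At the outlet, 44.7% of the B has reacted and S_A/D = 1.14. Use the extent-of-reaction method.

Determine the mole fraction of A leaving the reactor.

Conversion of B: B consumed = 0.447 × 740 = 330.8 mol = 2ξ₁ + 1ξ₂.
Selectivity: 2ξ₁ / (1ξ₂) = 1.14 → ξ₁ = 0.57 ξ₂.
Substitute: (2·0.57 + 1) ξ₂ = 330.8 → ξ₂ = 154.6 mol, ξ₁ = 88.1 mol.
Outlet amounts (n = n₀ + Σ ν·ξ):
  B: 740 − 2(88.1) − 1(154.6) = 409.2
  G: 865 − 1(88.1) − 1(154.6) = 622.3
  A: 0 + 2(88.1) = 176.2
  D: 0 + 1(154.6) = 154.6
Total out = 1362 mol; y_A = 176.2 / 1362 = 0.1293.

0.129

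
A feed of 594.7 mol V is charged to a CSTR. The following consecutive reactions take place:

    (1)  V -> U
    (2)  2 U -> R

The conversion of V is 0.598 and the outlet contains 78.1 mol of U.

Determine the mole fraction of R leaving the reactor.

Conversion of V: V consumed = 1ξ₁ = 0.598 × 594.7 → ξ₁ = 355.6 mol.
U balance: n_U = 0 + 1ξ₁ − 2ξ₂ = 78.1 → ξ₂ = (1·355.6 − 78.1)/2 = 138.8 mol.
Outlet amounts (n = n₀ + Σ ν·ξ):
  V: 594.7 − 1(355.6) = 239.1
  U: 0 + 1(355.6) − 2(138.8) = 78.1
  R: 0 + 1(138.8) = 138.8
Total out = 455.9 mol; y_R = 138.8 / 455.9 = 0.3044.

0.304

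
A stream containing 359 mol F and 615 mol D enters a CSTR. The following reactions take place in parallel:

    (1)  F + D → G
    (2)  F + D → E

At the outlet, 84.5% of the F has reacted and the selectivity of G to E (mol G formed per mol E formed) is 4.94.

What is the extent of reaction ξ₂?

ξ₂ = 51.1 mol

Conversion of F: F consumed = 0.845 × 359 = 303.4 mol = 1ξ₁ + 1ξ₂.
Selectivity: 1ξ₁ / (1ξ₂) = 4.94 → ξ₁ = 4.94 ξ₂.
Substitute: (1·4.94 + 1) ξ₂ = 303.4 → ξ₂ = 51.07 mol, ξ₁ = 252.3 mol.
Outlet amounts (n = n₀ + Σ ν·ξ):
  F: 359 − 1(252.3) − 1(51.07) = 55.64
  D: 615 − 1(252.3) − 1(51.07) = 311.6
  G: 0 + 1(252.3) = 252.3
  E: 0 + 1(51.07) = 51.07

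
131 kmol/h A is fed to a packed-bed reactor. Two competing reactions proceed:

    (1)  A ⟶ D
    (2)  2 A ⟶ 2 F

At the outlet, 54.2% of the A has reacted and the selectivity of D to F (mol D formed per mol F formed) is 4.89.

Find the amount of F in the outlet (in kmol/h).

12.1 kmol/h

Conversion of A: A consumed = 0.542 × 131 = 71 kmol/h = 1ξ₁ + 2ξ₂.
Selectivity: 1ξ₁ / (2ξ₂) = 4.89 → ξ₁ = 9.78 ξ₂.
Substitute: (1·9.78 + 2) ξ₂ = 71 → ξ₂ = 6.027 kmol/h, ξ₁ = 58.95 kmol/h.
Outlet amounts (n = n₀ + Σ ν·ξ):
  A: 131 − 1(58.95) − 2(6.027) = 60
  D: 0 + 1(58.95) = 58.95
  F: 0 + 2(6.027) = 12.05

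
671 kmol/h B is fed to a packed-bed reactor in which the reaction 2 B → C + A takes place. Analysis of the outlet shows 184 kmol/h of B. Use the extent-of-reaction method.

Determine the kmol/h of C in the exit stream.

For B: n = n₀ − 2ξ → 184 = 671 − 2ξ, giving ξ = 243.5 kmol/h.
Outlet amounts (n = n₀ + ν ξ):
  B: 671 − 2(243.5) = 184
  C: 0 + 1(243.5) = 243.5
  A: 0 + 1(243.5) = 243.5

244 kmol/h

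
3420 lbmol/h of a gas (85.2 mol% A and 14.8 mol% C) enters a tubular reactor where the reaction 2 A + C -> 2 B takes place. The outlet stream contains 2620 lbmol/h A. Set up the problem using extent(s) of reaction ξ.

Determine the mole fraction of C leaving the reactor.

0.11

For A: n = n₀ − 2ξ → 2620 = 2914 − 2ξ, giving ξ = 146.9 lbmol/h.
Outlet amounts (n = n₀ + ν ξ):
  A: 2914 − 2(146.9) = 2620
  C: 506.2 − 1(146.9) = 359.2
  B: 0 + 2(146.9) = 293.8
Total out = 3273 lbmol/h; y_C = 359.2 / 3273 = 0.1098.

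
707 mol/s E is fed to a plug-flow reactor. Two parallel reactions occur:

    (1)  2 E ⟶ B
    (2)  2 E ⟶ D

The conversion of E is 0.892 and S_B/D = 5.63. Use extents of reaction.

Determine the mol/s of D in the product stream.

Conversion of E: E consumed = 0.892 × 707 = 630.6 mol/s = 2ξ₁ + 2ξ₂.
Selectivity: 1ξ₁ / (1ξ₂) = 5.63 → ξ₁ = 5.63 ξ₂.
Substitute: (2·5.63 + 2) ξ₂ = 630.6 → ξ₂ = 47.56 mol/s, ξ₁ = 267.8 mol/s.
Outlet amounts (n = n₀ + Σ ν·ξ):
  E: 707 − 2(267.8) − 2(47.56) = 76.36
  B: 0 + 1(267.8) = 267.8
  D: 0 + 1(47.56) = 47.56

47.6 mol/s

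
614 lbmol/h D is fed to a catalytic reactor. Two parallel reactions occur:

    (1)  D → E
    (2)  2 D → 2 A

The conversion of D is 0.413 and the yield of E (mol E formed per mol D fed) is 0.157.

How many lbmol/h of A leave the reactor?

Yield of E: 1ξ₁ / 614 = 0.157 → ξ₁ = 96.4 lbmol/h.
Conversion of D: 1ξ₁ + 2ξ₂ = 0.413 × 614 = 253.6 → ξ₂ = 78.59 lbmol/h.
Outlet amounts (n = n₀ + Σ ν·ξ):
  D: 614 − 1(96.4) − 2(78.59) = 360.4
  E: 0 + 1(96.4) = 96.4
  A: 0 + 2(78.59) = 157.2

157 lbmol/h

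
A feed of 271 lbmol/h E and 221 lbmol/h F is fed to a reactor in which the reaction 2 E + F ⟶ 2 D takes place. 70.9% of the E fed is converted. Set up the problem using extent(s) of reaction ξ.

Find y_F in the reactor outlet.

0.316

E reacted = 0.709 × 271 = 192.1 lbmol/h; ν_E = −2, so ξ = 192.1/2 = 96.07 lbmol/h.
Outlet amounts (n = n₀ + ν ξ):
  E: 271 − 2(96.07) = 78.86
  F: 221 − 1(96.07) = 124.9
  D: 0 + 2(96.07) = 192.1
Total out = 395.9 lbmol/h; y_F = 124.9 / 395.9 = 0.3155.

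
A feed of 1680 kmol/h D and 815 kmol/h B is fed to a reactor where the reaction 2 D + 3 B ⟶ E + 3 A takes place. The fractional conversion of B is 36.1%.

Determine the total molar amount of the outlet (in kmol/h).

2400 kmol/h

B reacted = 0.361 × 815 = 294.2 kmol/h; ν_B = −3, so ξ = 294.2/3 = 98.07 kmol/h.
Outlet amounts (n = n₀ + ν ξ):
  D: 1680 − 2(98.07) = 1484
  B: 815 − 3(98.07) = 520.8
  E: 0 + 1(98.07) = 98.07
  A: 0 + 3(98.07) = 294.2
Total out = 1484 + 520.8 + 98.07 + 294.2 = 2397 kmol/h.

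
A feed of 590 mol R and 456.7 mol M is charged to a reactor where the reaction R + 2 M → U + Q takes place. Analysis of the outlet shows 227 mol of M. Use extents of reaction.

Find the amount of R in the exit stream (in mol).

475 mol

For M: n = n₀ − 2ξ → 227 = 456.7 − 2ξ, giving ξ = 114.8 mol.
Outlet amounts (n = n₀ + ν ξ):
  R: 590 − 1(114.8) = 475.1
  M: 456.7 − 2(114.8) = 227
  U: 0 + 1(114.8) = 114.8
  Q: 0 + 1(114.8) = 114.8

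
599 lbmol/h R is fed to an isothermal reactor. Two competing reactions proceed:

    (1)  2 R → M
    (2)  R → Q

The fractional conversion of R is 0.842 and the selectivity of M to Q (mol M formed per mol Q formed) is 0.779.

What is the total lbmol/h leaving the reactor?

445 lbmol/h

Conversion of R: R consumed = 0.842 × 599 = 504.4 lbmol/h = 2ξ₁ + 1ξ₂.
Selectivity: 1ξ₁ / (1ξ₂) = 0.779 → ξ₁ = 0.779 ξ₂.
Substitute: (2·0.779 + 1) ξ₂ = 504.4 → ξ₂ = 197.2 lbmol/h, ξ₁ = 153.6 lbmol/h.
Outlet amounts (n = n₀ + Σ ν·ξ):
  R: 599 − 2(153.6) − 1(197.2) = 94.64
  M: 0 + 1(153.6) = 153.6
  Q: 0 + 1(197.2) = 197.2
Total out = 94.64 + 153.6 + 197.2 = 445.4 lbmol/h.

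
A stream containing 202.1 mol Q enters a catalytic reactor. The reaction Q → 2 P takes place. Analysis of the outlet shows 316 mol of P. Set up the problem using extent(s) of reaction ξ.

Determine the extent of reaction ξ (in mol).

ξ = 158 mol

For P: n = n₀ + 2ξ → 316 = 0 + 2ξ, giving ξ = 158 mol.
Outlet amounts (n = n₀ + ν ξ):
  Q: 202.1 − 1(158) = 44.1
  P: 0 + 2(158) = 316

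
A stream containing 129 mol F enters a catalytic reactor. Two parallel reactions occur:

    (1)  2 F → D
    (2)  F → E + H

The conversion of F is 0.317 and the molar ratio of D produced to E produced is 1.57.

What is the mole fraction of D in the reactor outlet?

Conversion of F: F consumed = 0.317 × 129 = 40.89 mol = 2ξ₁ + 1ξ₂.
Selectivity: 1ξ₁ / (1ξ₂) = 1.57 → ξ₁ = 1.57 ξ₂.
Substitute: (2·1.57 + 1) ξ₂ = 40.89 → ξ₂ = 9.878 mol, ξ₁ = 15.51 mol.
Outlet amounts (n = n₀ + Σ ν·ξ):
  F: 129 − 2(15.51) − 1(9.878) = 88.11
  D: 0 + 1(15.51) = 15.51
  E: 0 + 1(9.878) = 9.878
  H: 0 + 1(9.878) = 9.878
Total out = 123.4 mol; y_D = 15.51 / 123.4 = 0.1257.

0.126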